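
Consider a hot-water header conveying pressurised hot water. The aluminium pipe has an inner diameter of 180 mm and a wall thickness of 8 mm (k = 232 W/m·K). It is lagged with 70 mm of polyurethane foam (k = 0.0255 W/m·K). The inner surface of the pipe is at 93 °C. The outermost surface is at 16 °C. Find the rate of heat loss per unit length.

Radial resistances (cylindrical: R_cond = ln(r_o/r_i)/(2πkL), R_conv = 1/(h·2πrL)):
R_aluminium pipe wall = ln(98/90)/(2π×232×1) = 5.842×10^-5 K/W
R_polyurethane foam = ln(168/98)/(2π×0.0255×1) = 3.364 K/W
R_total = 3.364 K/W
Q = ΔT/R_total = 77/3.364

q′ ≈ 22.9 W/m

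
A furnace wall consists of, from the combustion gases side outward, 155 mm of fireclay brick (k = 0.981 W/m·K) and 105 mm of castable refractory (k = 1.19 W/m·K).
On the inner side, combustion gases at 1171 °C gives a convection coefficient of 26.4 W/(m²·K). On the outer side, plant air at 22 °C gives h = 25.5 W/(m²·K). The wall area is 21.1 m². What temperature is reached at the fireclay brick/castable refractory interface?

Series thermal resistances:
R_inner film = 1/(h_i·A) = 1/(26.4×21.1) = 0.001795 K/W
R_fireclay brick = L/(kA) = 0.155/(0.981×21.1) = 0.007488 K/W
R_castable refractory = L/(kA) = 0.105/(1.19×21.1) = 0.004182 K/W
R_outer film = 1/(h_o·A) = 1/(25.5×21.1) = 0.001859 K/W
R_total = 0.01532 K/W;  Q = ΔT/R_total = 1149/0.01532 = 74980 W
T_interface = T_inner − Q·ΣR(inner→interface) = 1171 − 75000×0.009283

T ≈ 475 °C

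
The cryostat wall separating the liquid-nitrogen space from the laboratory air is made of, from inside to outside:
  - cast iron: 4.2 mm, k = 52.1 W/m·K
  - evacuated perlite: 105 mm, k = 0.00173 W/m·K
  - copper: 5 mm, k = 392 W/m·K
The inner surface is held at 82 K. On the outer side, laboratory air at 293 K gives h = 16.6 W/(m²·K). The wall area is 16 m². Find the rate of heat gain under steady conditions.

Q ≈ 55.6 W

Model the wall as resistances in series:
R_cast iron = L/(kA) = 0.0042/(52.1×16) = 5.038×10^-6 K/W
R_evacuated perlite = L/(kA) = 0.105/(0.00173×16) = 3.793 K/W
R_copper = L/(kA) = 0.005/(392×16) = 7.972×10^-7 K/W
R_outer film = 1/(h_o·A) = 1/(16.6×16) = 0.003765 K/W
R_total = 3.797 K/W
Q = ΔT / R_total = 211 / 3.797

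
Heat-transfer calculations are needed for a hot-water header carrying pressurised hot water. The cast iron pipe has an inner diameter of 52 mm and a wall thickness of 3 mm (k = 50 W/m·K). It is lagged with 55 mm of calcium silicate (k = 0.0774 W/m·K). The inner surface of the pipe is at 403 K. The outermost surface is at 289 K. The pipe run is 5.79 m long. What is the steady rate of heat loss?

Q ≈ 302 W

For a radial system each layer contributes R = ln(r_out/r_in)/(2πkL); films add R = 1/(hA).
R_cast iron pipe wall = ln(29/26)/(2π×50×5.79) = 6.003×10^-5 K/W
R_calcium silicate = ln(84/29)/(2π×0.0774×5.79) = 0.3777 K/W
R_total = 0.3778 K/W
Q = ΔT/R_total = 114/0.3778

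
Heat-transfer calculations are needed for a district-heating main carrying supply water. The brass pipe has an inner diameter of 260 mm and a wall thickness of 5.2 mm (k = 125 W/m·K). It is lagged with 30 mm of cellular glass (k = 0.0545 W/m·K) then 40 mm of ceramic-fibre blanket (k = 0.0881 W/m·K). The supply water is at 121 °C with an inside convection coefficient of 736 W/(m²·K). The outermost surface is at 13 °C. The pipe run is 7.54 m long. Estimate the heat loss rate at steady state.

Treating each annulus and film as a series resistance:
R_inner film = 1/(h_i·2πr₁L) = 1/(736×2π×0.13×7.54) = 2.206×10^-4 K/W
R_brass pipe wall = ln(135.2/130)/(2π×125×7.54) = 6.623×10^-6 K/W
R_cellular glass = ln(165.2/135.2)/(2π×0.0545×7.54) = 0.07762 K/W
R_ceramic-fibre blanket = ln(205.2/165.2)/(2π×0.0881×7.54) = 0.05195 K/W
R_total = 0.1298 K/W
Q = ΔT/R_total = 108/0.1298

Q ≈ 832 W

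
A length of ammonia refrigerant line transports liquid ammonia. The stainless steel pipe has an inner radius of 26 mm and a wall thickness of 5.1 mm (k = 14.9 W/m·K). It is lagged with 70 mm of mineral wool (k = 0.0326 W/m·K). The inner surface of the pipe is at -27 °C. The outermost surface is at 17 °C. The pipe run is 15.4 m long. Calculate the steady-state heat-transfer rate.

Treating each annulus and film as a series resistance:
R_stainless steel pipe wall = ln(31.1/26)/(2π×14.9×15.4) = 1.242×10^-4 K/W
R_mineral wool = ln(101.1/31.1)/(2π×0.0326×15.4) = 0.3737 K/W
R_total = 0.3739 K/W
Q = ΔT/R_total = 44/0.3739

Q ≈ 118 W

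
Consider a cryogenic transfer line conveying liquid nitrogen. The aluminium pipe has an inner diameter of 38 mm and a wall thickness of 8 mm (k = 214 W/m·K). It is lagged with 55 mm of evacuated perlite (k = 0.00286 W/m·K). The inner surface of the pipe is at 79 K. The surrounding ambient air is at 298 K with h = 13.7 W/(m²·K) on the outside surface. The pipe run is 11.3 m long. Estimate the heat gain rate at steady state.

Radial resistances (cylindrical: R_cond = ln(r_o/r_i)/(2πkL), R_conv = 1/(h·2πrL)):
R_aluminium pipe wall = ln(27/19)/(2π×214×11.3) = 2.313×10^-5 K/W
R_evacuated perlite = ln(82/27)/(2π×0.00286×11.3) = 5.471 K/W
R_outer film = 1/(h_o·2πr_oL) = 1/(13.7×2π×0.082×11.3) = 0.01254 K/W
R_total = 5.483 K/W
Q = ΔT/R_total = 219/5.483

Q ≈ 39.9 W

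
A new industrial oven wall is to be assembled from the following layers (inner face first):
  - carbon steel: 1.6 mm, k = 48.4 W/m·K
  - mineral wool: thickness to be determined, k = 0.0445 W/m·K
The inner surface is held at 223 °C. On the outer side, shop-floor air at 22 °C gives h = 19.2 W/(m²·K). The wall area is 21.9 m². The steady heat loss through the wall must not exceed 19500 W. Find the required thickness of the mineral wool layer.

L ≈ 7.73 mm

Using the resistance-network approach (series):
R_carbon steel = L/(kA) = 0.0016/(48.4×21.9) = 1.509×10^-6 K/W
R_outer film = 1/(h_o·A) = 1/(19.2×21.9) = 0.002378 K/W
Sum of the known resistances R_other = 0.00238 K/W
Required total resistance R_tot = ΔT/Q_allow = 201/19500 = 0.01031 K/W
R_mineral wool = R_tot − R_other = 0.007928 K/W
L = R·k·A = 0.007928×0.0445×21.9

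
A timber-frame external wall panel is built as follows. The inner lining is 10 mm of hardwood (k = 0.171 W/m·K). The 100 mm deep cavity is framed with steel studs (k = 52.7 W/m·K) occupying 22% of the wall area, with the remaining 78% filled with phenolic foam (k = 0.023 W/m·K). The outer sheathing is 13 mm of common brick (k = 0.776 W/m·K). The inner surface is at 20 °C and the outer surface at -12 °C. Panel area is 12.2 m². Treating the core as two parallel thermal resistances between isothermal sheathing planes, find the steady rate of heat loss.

Sheathing layers in series; stud and cavity paths in parallel between them.
R_inner = 0.01/(0.171×12.2) = 0.004793 K/W
R_stud  = 0.1/(52.7×0.22×12.2) = 7.07×10^-4 K/W
R_cav   = 0.1/(0.023×0.78×12.2) = 0.4569 K/W
1/R_core = 1/R_stud + 1/R_cav → R_core = 7.059×10^-4 K/W
R_outer = 0.013/(0.776×12.2) = 0.001373 K/W
R_total = 0.006872 K/W
Q = ΔT/R_total = 32/0.006872

Q ≈ 4660 W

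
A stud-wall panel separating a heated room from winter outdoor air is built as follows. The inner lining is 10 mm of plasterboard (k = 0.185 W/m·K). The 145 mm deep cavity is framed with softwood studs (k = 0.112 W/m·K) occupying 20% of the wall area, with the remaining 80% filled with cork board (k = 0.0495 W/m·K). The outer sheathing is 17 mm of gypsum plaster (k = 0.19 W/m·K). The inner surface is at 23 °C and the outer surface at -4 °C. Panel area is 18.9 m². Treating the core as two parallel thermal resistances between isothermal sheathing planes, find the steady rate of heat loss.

Sheathing layers in series; stud and cavity paths in parallel between them.
R_inner = 0.01/(0.185×18.9) = 0.00286 K/W
R_stud  = 0.145/(0.112×0.2×18.9) = 0.3425 K/W
R_cav   = 0.145/(0.0495×0.8×18.9) = 0.1937 K/W
1/R_core = 1/R_stud + 1/R_cav → R_core = 0.1237 K/W
R_outer = 0.017/(0.19×18.9) = 0.004734 K/W
R_total = 0.1313 K/W
Q = ΔT/R_total = 27/0.1313

Q ≈ 206 W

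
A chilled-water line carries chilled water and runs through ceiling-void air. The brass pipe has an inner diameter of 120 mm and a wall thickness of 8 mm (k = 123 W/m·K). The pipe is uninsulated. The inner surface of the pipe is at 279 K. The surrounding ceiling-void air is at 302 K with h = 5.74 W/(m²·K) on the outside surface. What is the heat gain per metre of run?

q′ ≈ 56.4 W/m

Cylindrical conduction, so R = ln(r₂/r₁)/(2πkL) per layer, in series:
R_brass pipe wall = ln(68/60)/(2π×123×1) = 1.62×10^-4 K/W
R_outer film = 1/(h_o·2πr_oL) = 1/(5.74×2π×0.068×1) = 0.4078 K/W
R_total = 0.4079 K/W
Q = ΔT/R_total = 23/0.4079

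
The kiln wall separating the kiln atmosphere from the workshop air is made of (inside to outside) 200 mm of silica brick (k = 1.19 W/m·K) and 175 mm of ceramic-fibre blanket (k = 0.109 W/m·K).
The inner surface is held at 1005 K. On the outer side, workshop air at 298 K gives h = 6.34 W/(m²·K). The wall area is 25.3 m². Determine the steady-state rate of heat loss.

Using the resistance-network approach (series):
R_silica brick = L/(kA) = 0.2/(1.19×25.3) = 0.006643 K/W
R_ceramic-fibre blanket = L/(kA) = 0.175/(0.109×25.3) = 0.06346 K/W
R_outer film = 1/(h_o·A) = 1/(6.34×25.3) = 0.006234 K/W
R_total = 0.07634 K/W
Q = ΔT / R_total = 707 / 0.07634

Q ≈ 9260 W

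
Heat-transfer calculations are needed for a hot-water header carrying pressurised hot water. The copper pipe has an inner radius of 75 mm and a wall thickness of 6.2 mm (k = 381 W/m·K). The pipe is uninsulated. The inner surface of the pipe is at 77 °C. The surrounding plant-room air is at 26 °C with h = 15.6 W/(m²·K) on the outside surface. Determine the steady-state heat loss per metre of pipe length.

Radial resistances (cylindrical: R_cond = ln(r_o/r_i)/(2πkL), R_conv = 1/(h·2πrL)):
R_copper pipe wall = ln(81.2/75)/(2π×381×1) = 3.318×10^-5 K/W
R_outer film = 1/(h_o·2πr_oL) = 1/(15.6×2π×0.0812×1) = 0.1256 K/W
R_total = 0.1257 K/W
Q = ΔT/R_total = 51/0.1257

q′ ≈ 406 W/m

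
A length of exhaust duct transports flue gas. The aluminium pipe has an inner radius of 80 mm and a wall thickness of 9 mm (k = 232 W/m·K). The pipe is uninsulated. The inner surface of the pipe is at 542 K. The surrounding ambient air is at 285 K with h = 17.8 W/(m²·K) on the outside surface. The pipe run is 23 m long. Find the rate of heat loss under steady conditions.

Q ≈ 58800 W

For a radial system each layer contributes R = ln(r_out/r_in)/(2πkL); films add R = 1/(hA).
R_aluminium pipe wall = ln(89/80)/(2π×232×23) = 3.18×10^-6 K/W
R_outer film = 1/(h_o·2πr_oL) = 1/(17.8×2π×0.089×23) = 0.004368 K/W
R_total = 0.004371 K/W
Q = ΔT/R_total = 257/0.004371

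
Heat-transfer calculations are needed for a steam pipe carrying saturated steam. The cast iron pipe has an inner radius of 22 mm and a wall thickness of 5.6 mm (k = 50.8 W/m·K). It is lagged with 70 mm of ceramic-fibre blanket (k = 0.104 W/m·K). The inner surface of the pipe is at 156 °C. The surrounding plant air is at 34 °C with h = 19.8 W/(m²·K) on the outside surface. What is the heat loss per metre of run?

Radial resistances (cylindrical: R_cond = ln(r_o/r_i)/(2πkL), R_conv = 1/(h·2πrL)):
R_cast iron pipe wall = ln(27.6/22)/(2π×50.8×1) = 7.105×10^-4 K/W
R_ceramic-fibre blanket = ln(97.6/27.6)/(2π×0.104×1) = 1.933 K/W
R_outer film = 1/(h_o·2πr_oL) = 1/(19.8×2π×0.0976×1) = 0.08236 K/W
R_total = 2.016 K/W
Q = ΔT/R_total = 122/2.016

q′ ≈ 60.5 W/m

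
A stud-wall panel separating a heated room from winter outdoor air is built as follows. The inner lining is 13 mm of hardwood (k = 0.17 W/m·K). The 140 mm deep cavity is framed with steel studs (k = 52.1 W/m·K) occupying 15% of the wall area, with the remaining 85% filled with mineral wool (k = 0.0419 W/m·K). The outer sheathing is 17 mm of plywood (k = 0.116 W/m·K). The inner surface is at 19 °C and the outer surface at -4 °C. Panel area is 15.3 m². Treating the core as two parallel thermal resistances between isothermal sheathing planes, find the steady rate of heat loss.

Q ≈ 1460 W

Sheathing layers in series; stud and cavity paths in parallel between them.
R_inner = 0.013/(0.17×15.3) = 0.004998 K/W
R_stud  = 0.14/(52.1×0.15×15.3) = 0.001171 K/W
R_cav   = 0.14/(0.0419×0.85×15.3) = 0.2569 K/W
1/R_core = 1/R_stud + 1/R_cav → R_core = 0.001166 K/W
R_outer = 0.017/(0.116×15.3) = 0.009579 K/W
R_total = 0.01574 K/W
Q = ΔT/R_total = 23/0.01574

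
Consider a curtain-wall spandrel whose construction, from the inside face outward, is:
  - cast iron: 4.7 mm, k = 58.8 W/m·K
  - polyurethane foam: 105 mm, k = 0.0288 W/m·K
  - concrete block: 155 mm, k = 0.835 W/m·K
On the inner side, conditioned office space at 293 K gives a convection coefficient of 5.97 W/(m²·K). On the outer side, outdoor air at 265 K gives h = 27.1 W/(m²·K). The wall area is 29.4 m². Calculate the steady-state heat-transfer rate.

Model the wall as resistances in series:
R_inner film = 1/(h_i·A) = 1/(5.97×29.4) = 0.005697 K/W
R_cast iron = L/(kA) = 0.0047/(58.8×29.4) = 2.719×10^-6 K/W
R_polyurethane foam = L/(kA) = 0.105/(0.0288×29.4) = 0.124 K/W
R_concrete block = L/(kA) = 0.155/(0.835×29.4) = 0.006314 K/W
R_outer film = 1/(h_o·A) = 1/(27.1×29.4) = 0.001255 K/W
R_total = 0.1373 K/W
Q = ΔT / R_total = 28 / 0.1373

Q ≈ 204 W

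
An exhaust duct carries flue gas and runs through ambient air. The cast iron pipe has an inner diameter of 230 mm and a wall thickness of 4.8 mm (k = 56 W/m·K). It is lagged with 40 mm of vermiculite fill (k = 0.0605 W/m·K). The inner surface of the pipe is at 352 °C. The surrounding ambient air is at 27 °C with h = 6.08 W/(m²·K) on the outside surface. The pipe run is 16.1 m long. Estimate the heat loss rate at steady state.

Q ≈ 5680 W

Radial resistances (cylindrical: R_cond = ln(r_o/r_i)/(2πkL), R_conv = 1/(h·2πrL)):
R_cast iron pipe wall = ln(119.8/115)/(2π×56×16.1) = 7.218×10^-6 K/W
R_vermiculite fill = ln(159.8/119.8)/(2π×0.0605×16.1) = 0.04707 K/W
R_outer film = 1/(h_o·2πr_oL) = 1/(6.08×2π×0.1598×16.1) = 0.01017 K/W
R_total = 0.05726 K/W
Q = ΔT/R_total = 325/0.05726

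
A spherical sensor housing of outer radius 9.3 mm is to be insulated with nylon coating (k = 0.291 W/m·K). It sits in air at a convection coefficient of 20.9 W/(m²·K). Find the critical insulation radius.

For a sphere r_cr = 2k/h = 2×0.291/20.9
r_cr = 27.8 mm; since the bare radius (9.3 mm) is below r_cr, adding a thin layer of insulation will *increase* heat loss.

r_cr ≈ 27.8 mm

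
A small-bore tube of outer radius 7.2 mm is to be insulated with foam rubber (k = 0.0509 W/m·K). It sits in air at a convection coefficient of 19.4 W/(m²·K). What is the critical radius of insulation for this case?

For a cylinder r_cr = k/h = 0.0509/19.4
r_cr = 2.62 mm; since the bare radius (7.2 mm) is above r_cr, any added insulation will reduce heat loss.

r_cr ≈ 2.62 mm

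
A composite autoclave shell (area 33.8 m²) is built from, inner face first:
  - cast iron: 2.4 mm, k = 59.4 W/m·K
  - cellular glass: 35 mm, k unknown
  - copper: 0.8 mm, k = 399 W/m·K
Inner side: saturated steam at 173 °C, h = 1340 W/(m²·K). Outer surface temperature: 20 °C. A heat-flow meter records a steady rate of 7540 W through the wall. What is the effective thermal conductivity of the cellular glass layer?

k ≈ 0.0511 W/(m·K)

Series thermal resistances:
R_inner film = 1/(h_i·A) = 1/(1340×33.8) = 2.208×10^-5 K/W
R_cast iron = L/(kA) = 0.0024/(59.4×33.8) = 1.195×10^-6 K/W
R_copper = L/(kA) = 0.0008/(399×33.8) = 5.932×10^-8 K/W
Sum of known resistances R_other = 2.333×10^-5 K/W
Total R = ΔT/Q = 153/7540 = 0.02029 K/W
R_cellular glass = R_total − R_other = 0.02027 K/W
k = L/(R·A) = 0.035/(0.02027×33.8)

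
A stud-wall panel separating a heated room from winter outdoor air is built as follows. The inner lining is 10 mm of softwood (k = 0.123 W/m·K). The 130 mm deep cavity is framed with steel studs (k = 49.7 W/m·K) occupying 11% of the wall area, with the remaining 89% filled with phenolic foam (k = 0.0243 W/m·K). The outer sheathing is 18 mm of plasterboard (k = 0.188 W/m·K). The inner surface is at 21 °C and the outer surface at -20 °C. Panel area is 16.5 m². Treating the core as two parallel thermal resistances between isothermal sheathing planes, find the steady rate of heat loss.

Q ≈ 3370 W

Sheathing layers in series; stud and cavity paths in parallel between them.
R_inner = 0.01/(0.123×16.5) = 0.004927 K/W
R_stud  = 0.13/(49.7×0.11×16.5) = 0.001441 K/W
R_cav   = 0.13/(0.0243×0.89×16.5) = 0.3643 K/W
1/R_core = 1/R_stud + 1/R_cav → R_core = 0.001435 K/W
R_outer = 0.018/(0.188×16.5) = 0.005803 K/W
R_total = 0.01217 K/W
Q = ΔT/R_total = 41/0.01217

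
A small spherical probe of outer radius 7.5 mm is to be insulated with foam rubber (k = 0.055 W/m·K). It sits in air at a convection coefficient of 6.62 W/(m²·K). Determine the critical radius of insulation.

For a sphere r_cr = 2k/h = 2×0.055/6.62
r_cr = 16.6 mm; since the bare radius (7.5 mm) is below r_cr, adding a thin layer of insulation will *increase* heat loss.

r_cr ≈ 16.6 mm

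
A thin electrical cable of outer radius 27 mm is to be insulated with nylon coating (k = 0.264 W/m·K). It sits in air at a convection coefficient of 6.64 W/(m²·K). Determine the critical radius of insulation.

r_cr ≈ 39.8 mm

For a cylinder r_cr = k/h = 0.264/6.64
r_cr = 39.8 mm; since the bare radius (27 mm) is below r_cr, adding a thin layer of insulation will *increase* heat loss.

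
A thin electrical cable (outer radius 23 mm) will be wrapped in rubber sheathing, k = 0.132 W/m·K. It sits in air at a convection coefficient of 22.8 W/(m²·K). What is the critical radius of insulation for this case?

For a cylinder r_cr = k/h = 0.132/22.8
r_cr = 5.79 mm; since the bare radius (23 mm) is above r_cr, any added insulation will reduce heat loss.

r_cr ≈ 5.79 mm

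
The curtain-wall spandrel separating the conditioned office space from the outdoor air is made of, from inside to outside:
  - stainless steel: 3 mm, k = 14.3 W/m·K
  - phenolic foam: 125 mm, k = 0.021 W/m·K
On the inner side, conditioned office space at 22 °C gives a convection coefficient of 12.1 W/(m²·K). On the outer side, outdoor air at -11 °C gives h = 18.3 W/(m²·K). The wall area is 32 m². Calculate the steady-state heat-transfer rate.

Q ≈ 173 W

Model the wall as resistances in series:
R_inner film = 1/(h_i·A) = 1/(12.1×32) = 0.002583 K/W
R_stainless steel = L/(kA) = 0.003/(14.3×32) = 6.556×10^-6 K/W
R_phenolic foam = L/(kA) = 0.125/(0.021×32) = 0.186 K/W
R_outer film = 1/(h_o·A) = 1/(18.3×32) = 0.001708 K/W
R_total = 0.1903 K/W
Q = ΔT / R_total = 33 / 0.1903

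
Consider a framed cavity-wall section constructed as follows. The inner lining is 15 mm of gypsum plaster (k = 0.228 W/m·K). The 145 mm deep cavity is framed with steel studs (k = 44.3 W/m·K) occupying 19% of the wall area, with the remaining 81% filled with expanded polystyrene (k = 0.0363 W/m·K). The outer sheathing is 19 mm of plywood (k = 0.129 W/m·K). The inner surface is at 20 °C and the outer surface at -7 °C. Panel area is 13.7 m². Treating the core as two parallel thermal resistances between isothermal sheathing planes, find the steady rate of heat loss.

Sheathing layers in series; stud and cavity paths in parallel between them.
R_inner = 0.015/(0.228×13.7) = 0.004802 K/W
R_stud  = 0.145/(44.3×0.19×13.7) = 0.001257 K/W
R_cav   = 0.145/(0.0363×0.81×13.7) = 0.36 K/W
1/R_core = 1/R_stud + 1/R_cav → R_core = 0.001253 K/W
R_outer = 0.019/(0.129×13.7) = 0.01075 K/W
R_total = 0.01681 K/W
Q = ΔT/R_total = 27/0.01681

Q ≈ 1610 W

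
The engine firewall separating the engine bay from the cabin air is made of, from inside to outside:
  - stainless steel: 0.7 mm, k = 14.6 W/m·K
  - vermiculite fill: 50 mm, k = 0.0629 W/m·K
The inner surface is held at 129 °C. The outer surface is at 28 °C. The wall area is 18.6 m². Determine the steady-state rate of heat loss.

Q ≈ 2360 W

Model the wall as resistances in series:
R_stainless steel = L/(kA) = 0.0007/(14.6×18.6) = 2.578×10^-6 K/W
R_vermiculite fill = L/(kA) = 0.05/(0.0629×18.6) = 0.04274 K/W
R_total = 0.04274 K/W
Q = ΔT / R_total = 101 / 0.04274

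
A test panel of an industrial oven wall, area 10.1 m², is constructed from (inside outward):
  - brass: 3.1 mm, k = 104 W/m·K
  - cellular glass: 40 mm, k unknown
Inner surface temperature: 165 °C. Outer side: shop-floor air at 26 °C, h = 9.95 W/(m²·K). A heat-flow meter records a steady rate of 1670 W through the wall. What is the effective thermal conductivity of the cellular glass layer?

k ≈ 0.054 W/(m·K)

Series thermal resistances:
R_brass = L/(kA) = 0.0031/(104×10.1) = 2.951×10^-6 K/W
R_outer film = 1/(h_o·A) = 1/(9.95×10.1) = 0.009951 K/W
Sum of known resistances R_other = 0.009954 K/W
Total R = ΔT/Q = 139/1670 = 0.08323 K/W
R_cellular glass = R_total − R_other = 0.07328 K/W
k = L/(R·A) = 0.04/(0.07328×10.1)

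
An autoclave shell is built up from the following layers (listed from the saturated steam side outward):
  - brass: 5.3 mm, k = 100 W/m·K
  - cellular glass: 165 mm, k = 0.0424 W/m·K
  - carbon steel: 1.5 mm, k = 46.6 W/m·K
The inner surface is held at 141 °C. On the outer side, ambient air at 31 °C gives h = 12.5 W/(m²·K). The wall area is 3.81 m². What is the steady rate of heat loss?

Series thermal resistances:
R_brass = L/(kA) = 0.0053/(100×3.81) = 1.391×10^-5 K/W
R_cellular glass = L/(kA) = 0.165/(0.0424×3.81) = 1.021 K/W
R_carbon steel = L/(kA) = 0.0015/(46.6×3.81) = 8.449×10^-6 K/W
R_outer film = 1/(h_o·A) = 1/(12.5×3.81) = 0.021 K/W
R_total = 1.042 K/W
Q = ΔT / R_total = 110 / 1.042

Q ≈ 106 W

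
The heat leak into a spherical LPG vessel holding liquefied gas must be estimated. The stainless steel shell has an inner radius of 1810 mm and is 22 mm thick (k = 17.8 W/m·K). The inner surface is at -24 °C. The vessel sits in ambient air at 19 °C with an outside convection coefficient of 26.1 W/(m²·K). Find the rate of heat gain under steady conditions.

For a spherical shell R = (1/r₁ − 1/r₂)/(4πk); film R = 1/(h·4πr²). In series:
R_stainless steel shell = (1/1.81 − 1/1.832)/(4π×17.8) = 2.966×10^-5 K/W
R_outer film = 1/(h·4πr_o²) = 1/(26.1×4π×1.832²) = 9.084×10^-4 K/W
R_total = 9.381×10^-4 K/W
Q = ΔT/R_total = 43/9.381×10^-4

Q ≈ 45800 W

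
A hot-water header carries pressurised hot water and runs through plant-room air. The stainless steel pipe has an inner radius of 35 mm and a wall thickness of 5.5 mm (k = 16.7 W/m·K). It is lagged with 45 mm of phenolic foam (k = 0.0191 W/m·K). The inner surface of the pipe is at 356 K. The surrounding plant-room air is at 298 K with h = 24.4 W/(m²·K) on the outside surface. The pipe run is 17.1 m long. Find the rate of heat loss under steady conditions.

Treating each annulus and film as a series resistance:
R_stainless steel pipe wall = ln(40.5/35)/(2π×16.7×17.1) = 8.134×10^-5 K/W
R_phenolic foam = ln(85.5/40.5)/(2π×0.0191×17.1) = 0.3641 K/W
R_outer film = 1/(h_o·2πr_oL) = 1/(24.4×2π×0.0855×17.1) = 0.004461 K/W
R_total = 0.3687 K/W
Q = ΔT/R_total = 58/0.3687

Q ≈ 157 W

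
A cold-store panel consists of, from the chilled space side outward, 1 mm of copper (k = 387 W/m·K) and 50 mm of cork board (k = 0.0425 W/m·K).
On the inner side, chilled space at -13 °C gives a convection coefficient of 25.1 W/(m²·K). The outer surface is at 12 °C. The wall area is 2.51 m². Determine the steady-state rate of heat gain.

Using the resistance-network approach (series):
R_inner film = 1/(h_i·A) = 1/(25.1×2.51) = 0.01587 K/W
R_copper = L/(kA) = 0.001/(387×2.51) = 1.029×10^-6 K/W
R_cork board = L/(kA) = 0.05/(0.0425×2.51) = 0.4687 K/W
R_total = 0.4846 K/W
Q = ΔT / R_total = 25 / 0.4846

Q ≈ 51.6 W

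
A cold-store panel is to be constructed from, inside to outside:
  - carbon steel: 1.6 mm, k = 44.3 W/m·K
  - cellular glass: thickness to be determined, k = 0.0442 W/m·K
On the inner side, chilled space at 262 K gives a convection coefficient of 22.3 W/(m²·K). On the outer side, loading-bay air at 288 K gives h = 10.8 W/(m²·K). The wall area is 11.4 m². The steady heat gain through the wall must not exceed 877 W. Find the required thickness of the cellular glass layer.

Series thermal resistances:
R_inner film = 1/(h_i·A) = 1/(22.3×11.4) = 0.003934 K/W
R_carbon steel = L/(kA) = 0.0016/(44.3×11.4) = 3.168×10^-6 K/W
R_outer film = 1/(h_o·A) = 1/(10.8×11.4) = 0.008122 K/W
Sum of the known resistances R_other = 0.01206 K/W
Required total resistance R_tot = ΔT/Q_allow = 26/877 = 0.02965 K/W
R_cellular glass = R_tot − R_other = 0.01759 K/W
L = R·k·A = 0.01759×0.0442×11.4

L ≈ 8.86 mm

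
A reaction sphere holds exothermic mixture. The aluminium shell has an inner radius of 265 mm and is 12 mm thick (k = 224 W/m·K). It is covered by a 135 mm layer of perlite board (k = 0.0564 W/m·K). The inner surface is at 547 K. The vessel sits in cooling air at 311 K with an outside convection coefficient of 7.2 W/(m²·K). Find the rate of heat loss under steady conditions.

Q ≈ 136 W

Each spherical layer contributes R = (1/r_i − 1/r_o)/(4πk):
R_aluminium shell = (1/0.265 − 1/0.277)/(4π×224) = 5.808×10^-5 K/W
R_perlite board = (1/0.277 − 1/0.412)/(4π×0.0564) = 1.669 K/W
R_outer film = 1/(h·4πr_o²) = 1/(7.2×4π×0.412²) = 0.06511 K/W
R_total = 1.734 K/W
Q = ΔT/R_total = 236/1.734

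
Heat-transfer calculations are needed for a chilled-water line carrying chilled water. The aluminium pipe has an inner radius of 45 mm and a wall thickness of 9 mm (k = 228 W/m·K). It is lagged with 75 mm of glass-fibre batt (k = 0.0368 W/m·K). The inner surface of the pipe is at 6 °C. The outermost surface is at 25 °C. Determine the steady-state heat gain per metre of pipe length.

Per-layer cylindrical resistances, series-summed:
R_aluminium pipe wall = ln(54/45)/(2π×228×1) = 1.273×10^-4 K/W
R_glass-fibre batt = ln(129/54)/(2π×0.0368×1) = 3.766 K/W
R_total = 3.766 K/W
Q = ΔT/R_total = 19/3.766

q′ ≈ 5.04 W/m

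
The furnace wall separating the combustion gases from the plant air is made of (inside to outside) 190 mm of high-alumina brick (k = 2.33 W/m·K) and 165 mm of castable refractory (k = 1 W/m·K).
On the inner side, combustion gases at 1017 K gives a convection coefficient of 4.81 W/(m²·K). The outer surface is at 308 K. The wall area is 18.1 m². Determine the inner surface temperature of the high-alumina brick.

Using the resistance-network approach (series):
R_inner film = 1/(h_i·A) = 1/(4.81×18.1) = 0.01149 K/W
R_high-alumina brick = L/(kA) = 0.19/(2.33×18.1) = 0.004505 K/W
R_castable refractory = L/(kA) = 0.165/(1×18.1) = 0.009116 K/W
R_total = 0.02511 K/W;  Q = ΔT/R_total = 709/0.02511 = 28240 W
T_interface = T_inner − Q·ΣR(inner→interface) = 1017 − 28200×0.01149

T ≈ 693 K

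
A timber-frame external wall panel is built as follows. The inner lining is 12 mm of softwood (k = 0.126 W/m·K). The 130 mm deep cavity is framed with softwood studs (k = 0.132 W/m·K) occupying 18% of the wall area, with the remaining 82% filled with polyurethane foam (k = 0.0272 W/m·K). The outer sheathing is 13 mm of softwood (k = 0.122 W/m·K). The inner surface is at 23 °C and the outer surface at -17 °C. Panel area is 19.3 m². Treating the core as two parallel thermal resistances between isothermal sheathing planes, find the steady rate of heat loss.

Sheathing layers in series; stud and cavity paths in parallel between them.
R_inner = 0.012/(0.126×19.3) = 0.004935 K/W
R_stud  = 0.13/(0.132×0.18×19.3) = 0.2835 K/W
R_cav   = 0.13/(0.0272×0.82×19.3) = 0.302 K/W
1/R_core = 1/R_stud + 1/R_cav → R_core = 0.1462 K/W
R_outer = 0.013/(0.122×19.3) = 0.005521 K/W
R_total = 0.1567 K/W
Q = ΔT/R_total = 40/0.1567

Q ≈ 255 W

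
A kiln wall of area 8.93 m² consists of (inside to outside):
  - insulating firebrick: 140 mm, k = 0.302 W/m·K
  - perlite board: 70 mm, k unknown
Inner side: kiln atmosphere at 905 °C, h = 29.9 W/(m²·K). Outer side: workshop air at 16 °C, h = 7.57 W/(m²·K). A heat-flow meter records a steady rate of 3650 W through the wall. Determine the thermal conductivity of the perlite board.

Treating each layer as a thermal resistance in series:
R_inner film = 1/(h_i·A) = 1/(29.9×8.93) = 0.003745 K/W
R_insulating firebrick = L/(kA) = 0.14/(0.302×8.93) = 0.05191 K/W
R_outer film = 1/(h_o·A) = 1/(7.57×8.93) = 0.01479 K/W
Sum of known resistances R_other = 0.07045 K/W
Total R = ΔT/Q = 889/3650 = 0.2436 K/W
R_perlite board = R_total − R_other = 0.1731 K/W
k = L/(R·A) = 0.07/(0.1731×8.93)

k ≈ 0.0453 W/(m·K)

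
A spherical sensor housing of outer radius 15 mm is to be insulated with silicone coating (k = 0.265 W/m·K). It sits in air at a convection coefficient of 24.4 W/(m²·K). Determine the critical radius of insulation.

For a sphere r_cr = 2k/h = 2×0.265/24.4
r_cr = 21.7 mm; since the bare radius (15 mm) is below r_cr, adding a thin layer of insulation will *increase* heat loss.

r_cr ≈ 21.7 mm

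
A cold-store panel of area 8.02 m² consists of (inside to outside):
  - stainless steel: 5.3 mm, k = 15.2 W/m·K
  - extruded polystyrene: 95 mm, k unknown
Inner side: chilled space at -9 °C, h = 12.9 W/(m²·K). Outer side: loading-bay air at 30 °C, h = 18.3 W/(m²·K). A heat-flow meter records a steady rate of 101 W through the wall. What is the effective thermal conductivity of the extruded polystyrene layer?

k ≈ 0.032 W/(m·K)

Series thermal resistances:
R_inner film = 1/(h_i·A) = 1/(12.9×8.02) = 0.009666 K/W
R_stainless steel = L/(kA) = 0.0053/(15.2×8.02) = 4.348×10^-5 K/W
R_outer film = 1/(h_o·A) = 1/(18.3×8.02) = 0.006814 K/W
Sum of known resistances R_other = 0.01652 K/W
Total R = ΔT/Q = 39/101 = 0.3861 K/W
R_extruded polystyrene = R_total − R_other = 0.3696 K/W
k = L/(R·A) = 0.095/(0.3696×8.02)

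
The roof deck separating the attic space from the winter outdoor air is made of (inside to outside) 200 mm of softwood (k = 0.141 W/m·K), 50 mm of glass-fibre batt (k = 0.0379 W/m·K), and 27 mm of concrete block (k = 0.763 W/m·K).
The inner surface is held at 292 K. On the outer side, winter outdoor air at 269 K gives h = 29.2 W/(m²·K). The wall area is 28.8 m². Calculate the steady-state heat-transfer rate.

Treating each layer as a thermal resistance in series:
R_softwood = L/(kA) = 0.2/(0.141×28.8) = 0.04925 K/W
R_glass-fibre batt = L/(kA) = 0.05/(0.0379×28.8) = 0.04581 K/W
R_concrete block = L/(kA) = 0.027/(0.763×28.8) = 0.001229 K/W
R_outer film = 1/(h_o·A) = 1/(29.2×28.8) = 0.001189 K/W
R_total = 0.09748 K/W
Q = ΔT / R_total = 23 / 0.09748

Q ≈ 236 W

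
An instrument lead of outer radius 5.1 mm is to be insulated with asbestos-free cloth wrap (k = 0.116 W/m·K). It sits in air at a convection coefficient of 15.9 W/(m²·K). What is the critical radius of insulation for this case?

For a cylinder r_cr = k/h = 0.116/15.9
r_cr = 7.3 mm; since the bare radius (5.1 mm) is below r_cr, adding a thin layer of insulation will *increase* heat loss.

r_cr ≈ 7.3 mm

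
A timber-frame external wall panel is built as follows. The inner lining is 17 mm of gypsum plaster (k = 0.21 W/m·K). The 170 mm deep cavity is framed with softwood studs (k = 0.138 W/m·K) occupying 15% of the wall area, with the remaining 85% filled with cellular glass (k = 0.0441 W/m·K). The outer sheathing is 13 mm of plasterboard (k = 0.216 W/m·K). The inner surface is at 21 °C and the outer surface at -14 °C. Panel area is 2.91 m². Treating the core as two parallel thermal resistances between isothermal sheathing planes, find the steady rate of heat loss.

Sheathing layers in series; stud and cavity paths in parallel between them.
R_inner = 0.017/(0.21×2.91) = 0.02782 K/W
R_stud  = 0.17/(0.138×0.15×2.91) = 2.822 K/W
R_cav   = 0.17/(0.0441×0.85×2.91) = 1.558 K/W
1/R_core = 1/R_stud + 1/R_cav → R_core = 1.004 K/W
R_outer = 0.013/(0.216×2.91) = 0.02068 K/W
R_total = 1.053 K/W
Q = ΔT/R_total = 35/1.053

Q ≈ 33.3 W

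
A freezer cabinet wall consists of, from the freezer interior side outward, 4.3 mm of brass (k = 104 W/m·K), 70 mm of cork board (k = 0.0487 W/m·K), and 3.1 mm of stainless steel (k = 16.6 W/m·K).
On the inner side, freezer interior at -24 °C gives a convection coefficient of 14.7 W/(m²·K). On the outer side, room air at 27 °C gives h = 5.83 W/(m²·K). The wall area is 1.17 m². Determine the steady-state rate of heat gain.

Thermal resistances in series:
R_inner film = 1/(h_i·A) = 1/(14.7×1.17) = 0.05814 K/W
R_brass = L/(kA) = 0.0043/(104×1.17) = 3.534×10^-5 K/W
R_cork board = L/(kA) = 0.07/(0.0487×1.17) = 1.229 K/W
R_stainless steel = L/(kA) = 0.0031/(16.6×1.17) = 1.596×10^-4 K/W
R_outer film = 1/(h_o·A) = 1/(5.83×1.17) = 0.1466 K/W
R_total = 1.433 K/W
Q = ΔT / R_total = 51 / 1.433

Q ≈ 35.6 W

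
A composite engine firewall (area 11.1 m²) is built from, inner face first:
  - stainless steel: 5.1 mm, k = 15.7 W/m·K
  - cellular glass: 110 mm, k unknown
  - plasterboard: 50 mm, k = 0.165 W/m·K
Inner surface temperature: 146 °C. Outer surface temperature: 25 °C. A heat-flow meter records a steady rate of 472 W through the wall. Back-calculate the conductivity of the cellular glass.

k ≈ 0.0433 W/(m·K)

Thermal resistances in series:
R_stainless steel = L/(kA) = 0.0051/(15.7×11.1) = 2.926×10^-5 K/W
R_plasterboard = L/(kA) = 0.05/(0.165×11.1) = 0.0273 K/W
Sum of known resistances R_other = 0.02733 K/W
Total R = ΔT/Q = 121/472 = 0.2564 K/W
R_cellular glass = R_total − R_other = 0.229 K/W
k = L/(R·A) = 0.11/(0.229×11.1)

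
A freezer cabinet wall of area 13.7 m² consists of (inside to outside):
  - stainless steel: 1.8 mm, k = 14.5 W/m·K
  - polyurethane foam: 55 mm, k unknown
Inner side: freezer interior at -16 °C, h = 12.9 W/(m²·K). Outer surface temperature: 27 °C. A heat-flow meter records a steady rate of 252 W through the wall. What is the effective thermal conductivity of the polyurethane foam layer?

Thermal resistances in series:
R_inner film = 1/(h_i·A) = 1/(12.9×13.7) = 0.005658 K/W
R_stainless steel = L/(kA) = 0.0018/(14.5×13.7) = 9.061×10^-6 K/W
Sum of known resistances R_other = 0.005667 K/W
Total R = ΔT/Q = 43/252 = 0.1706 K/W
R_polyurethane foam = R_total − R_other = 0.165 K/W
k = L/(R·A) = 0.055/(0.165×13.7)

k ≈ 0.0243 W/(m·K)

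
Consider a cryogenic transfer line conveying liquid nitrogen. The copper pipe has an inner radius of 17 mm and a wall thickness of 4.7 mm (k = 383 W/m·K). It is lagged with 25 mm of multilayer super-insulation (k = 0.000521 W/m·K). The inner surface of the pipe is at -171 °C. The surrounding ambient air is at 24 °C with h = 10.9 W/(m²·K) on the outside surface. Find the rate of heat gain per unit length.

q′ ≈ 0.832 W/m

Radial resistances (cylindrical: R_cond = ln(r_o/r_i)/(2πkL), R_conv = 1/(h·2πrL)):
R_copper pipe wall = ln(21.7/17)/(2π×383×1) = 1.014×10^-4 K/W
R_multilayer super-insulation = ln(46.7/21.7)/(2π×0.000521×1) = 234.1 K/W
R_outer film = 1/(h_o·2πr_oL) = 1/(10.9×2π×0.0467×1) = 0.3127 K/W
R_total = 234.4 K/W
Q = ΔT/R_total = 195/234.4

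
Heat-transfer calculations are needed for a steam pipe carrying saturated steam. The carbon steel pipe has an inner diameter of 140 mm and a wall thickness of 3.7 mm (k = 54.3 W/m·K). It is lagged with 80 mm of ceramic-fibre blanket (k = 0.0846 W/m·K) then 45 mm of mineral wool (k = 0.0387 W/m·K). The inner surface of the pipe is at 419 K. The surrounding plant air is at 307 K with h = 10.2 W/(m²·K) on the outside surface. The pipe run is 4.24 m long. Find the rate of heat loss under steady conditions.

Cylindrical conduction, so R = ln(r₂/r₁)/(2πkL) per layer, in series:
R_carbon steel pipe wall = ln(73.7/70)/(2π×54.3×4.24) = 3.561×10^-5 K/W
R_ceramic-fibre blanket = ln(153.7/73.7)/(2π×0.0846×4.24) = 0.3261 K/W
R_mineral wool = ln(198.7/153.7)/(2π×0.0387×4.24) = 0.2491 K/W
R_outer film = 1/(h_o·2πr_oL) = 1/(10.2×2π×0.1987×4.24) = 0.01852 K/W
R_total = 0.5937 K/W
Q = ΔT/R_total = 112/0.5937

Q ≈ 189 W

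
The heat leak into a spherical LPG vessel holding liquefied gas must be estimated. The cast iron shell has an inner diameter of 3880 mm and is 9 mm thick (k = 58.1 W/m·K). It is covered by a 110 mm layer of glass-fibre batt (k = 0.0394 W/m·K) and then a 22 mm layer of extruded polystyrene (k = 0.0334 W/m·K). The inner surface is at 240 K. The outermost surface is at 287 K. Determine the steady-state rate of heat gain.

Each spherical layer contributes R = (1/r_i − 1/r_o)/(4πk):
R_cast iron shell = (1/1.94 − 1/1.949)/(4π×58.1) = 3.26×10^-6 K/W
R_glass-fibre batt = (1/1.949 − 1/2.059)/(4π×0.0394) = 0.05536 K/W
R_extruded polystyrene = (1/2.059 − 1/2.081)/(4π×0.0334) = 0.01223 K/W
R_total = 0.0676 K/W
Q = ΔT/R_total = 47/0.0676

Q ≈ 695 W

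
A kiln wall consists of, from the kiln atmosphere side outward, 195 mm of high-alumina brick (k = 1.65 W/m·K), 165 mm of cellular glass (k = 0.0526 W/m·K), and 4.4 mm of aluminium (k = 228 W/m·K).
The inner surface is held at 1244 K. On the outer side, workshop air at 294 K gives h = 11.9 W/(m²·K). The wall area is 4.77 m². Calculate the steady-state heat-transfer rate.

Q ≈ 1360 W

Series thermal resistances:
R_high-alumina brick = L/(kA) = 0.195/(1.65×4.77) = 0.02478 K/W
R_cellular glass = L/(kA) = 0.165/(0.0526×4.77) = 0.6576 K/W
R_aluminium = L/(kA) = 0.0044/(228×4.77) = 4.046×10^-6 K/W
R_outer film = 1/(h_o·A) = 1/(11.9×4.77) = 0.01762 K/W
R_total = 0.7 K/W
Q = ΔT / R_total = 950 / 0.7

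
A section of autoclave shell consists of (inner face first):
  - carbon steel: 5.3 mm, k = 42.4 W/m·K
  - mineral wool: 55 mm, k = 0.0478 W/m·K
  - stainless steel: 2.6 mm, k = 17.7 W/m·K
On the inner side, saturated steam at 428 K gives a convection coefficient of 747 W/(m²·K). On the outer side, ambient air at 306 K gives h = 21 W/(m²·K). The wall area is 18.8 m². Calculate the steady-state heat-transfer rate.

Series thermal resistances:
R_inner film = 1/(h_i·A) = 1/(747×18.8) = 7.121×10^-5 K/W
R_carbon steel = L/(kA) = 0.0053/(42.4×18.8) = 6.649×10^-6 K/W
R_mineral wool = L/(kA) = 0.055/(0.0478×18.8) = 0.0612 K/W
R_stainless steel = L/(kA) = 0.0026/(17.7×18.8) = 7.813×10^-6 K/W
R_outer film = 1/(h_o·A) = 1/(21×18.8) = 0.002533 K/W
R_total = 0.06382 K/W
Q = ΔT / R_total = 122 / 0.06382

Q ≈ 1910 W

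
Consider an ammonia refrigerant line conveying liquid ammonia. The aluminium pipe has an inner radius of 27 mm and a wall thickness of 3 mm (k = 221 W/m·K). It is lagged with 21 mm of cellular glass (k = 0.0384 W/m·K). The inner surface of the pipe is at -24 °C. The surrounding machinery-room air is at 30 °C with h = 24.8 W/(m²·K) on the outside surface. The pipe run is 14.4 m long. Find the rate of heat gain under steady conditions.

Per-layer cylindrical resistances, series-summed:
R_aluminium pipe wall = ln(30/27)/(2π×221×14.4) = 5.269×10^-6 K/W
R_cellular glass = ln(51/30)/(2π×0.0384×14.4) = 0.1527 K/W
R_outer film = 1/(h_o·2πr_oL) = 1/(24.8×2π×0.051×14.4) = 0.008738 K/W
R_total = 0.1615 K/W
Q = ΔT/R_total = 54/0.1615

Q ≈ 334 W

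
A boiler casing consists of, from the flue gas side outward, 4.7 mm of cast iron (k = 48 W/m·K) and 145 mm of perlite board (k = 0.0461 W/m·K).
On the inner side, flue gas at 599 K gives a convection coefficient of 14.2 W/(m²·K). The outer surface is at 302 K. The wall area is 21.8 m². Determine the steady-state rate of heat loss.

Q ≈ 2010 W

Treating each layer as a thermal resistance in series:
R_inner film = 1/(h_i·A) = 1/(14.2×21.8) = 0.00323 K/W
R_cast iron = L/(kA) = 0.0047/(48×21.8) = 4.492×10^-6 K/W
R_perlite board = L/(kA) = 0.145/(0.0461×21.8) = 0.1443 K/W
R_total = 0.1475 K/W
Q = ΔT / R_total = 297 / 0.1475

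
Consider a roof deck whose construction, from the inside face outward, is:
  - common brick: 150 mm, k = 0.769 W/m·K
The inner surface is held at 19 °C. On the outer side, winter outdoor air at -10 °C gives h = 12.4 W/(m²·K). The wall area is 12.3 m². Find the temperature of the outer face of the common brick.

Using the resistance-network approach (series):
R_common brick = L/(kA) = 0.15/(0.769×12.3) = 0.01586 K/W
R_outer film = 1/(h_o·A) = 1/(12.4×12.3) = 0.006557 K/W
R_total = 0.02241 K/W;  Q = ΔT/R_total = 29/0.02241 = 1294 W
T_interface = T_inner − Q·ΣR(inner→interface) = 19 − 1290×0.01586

T ≈ -1.52 °C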